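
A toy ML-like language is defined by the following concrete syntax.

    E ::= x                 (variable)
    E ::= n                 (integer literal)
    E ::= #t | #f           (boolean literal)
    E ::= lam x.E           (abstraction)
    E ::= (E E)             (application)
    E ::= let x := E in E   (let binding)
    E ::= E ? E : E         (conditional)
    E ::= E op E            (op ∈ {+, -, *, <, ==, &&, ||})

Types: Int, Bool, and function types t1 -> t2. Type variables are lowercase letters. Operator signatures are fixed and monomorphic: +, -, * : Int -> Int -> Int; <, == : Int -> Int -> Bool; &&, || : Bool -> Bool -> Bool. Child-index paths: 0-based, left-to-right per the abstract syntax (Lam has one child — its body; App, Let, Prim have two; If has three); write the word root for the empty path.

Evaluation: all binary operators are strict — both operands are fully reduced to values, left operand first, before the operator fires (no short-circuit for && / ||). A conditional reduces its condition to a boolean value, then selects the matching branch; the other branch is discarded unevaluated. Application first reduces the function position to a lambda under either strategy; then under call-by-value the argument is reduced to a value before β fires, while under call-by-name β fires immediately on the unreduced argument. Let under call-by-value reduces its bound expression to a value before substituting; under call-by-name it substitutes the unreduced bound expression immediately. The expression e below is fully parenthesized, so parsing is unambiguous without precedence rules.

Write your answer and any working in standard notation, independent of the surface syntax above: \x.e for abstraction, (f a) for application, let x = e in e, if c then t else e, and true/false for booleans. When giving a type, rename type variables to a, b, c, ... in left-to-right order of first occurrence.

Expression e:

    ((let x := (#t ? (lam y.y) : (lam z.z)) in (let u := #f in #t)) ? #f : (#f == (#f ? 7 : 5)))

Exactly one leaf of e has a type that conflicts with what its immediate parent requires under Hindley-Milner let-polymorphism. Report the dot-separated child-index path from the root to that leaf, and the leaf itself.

Derivation:
  unify Bool ~ Bool
y : a
\y._ : a -> a
z : b
\z._ : b -> b
  unify a -> a ~ b -> b
  unify a ~ b
  unify b ~ b
let x : forall. b -> b
let u : Bool
  unify Bool ~ Bool
  unify Bool ~ Int
  FAIL: mismatch Bool ~ Int

Answer: 2.0 : false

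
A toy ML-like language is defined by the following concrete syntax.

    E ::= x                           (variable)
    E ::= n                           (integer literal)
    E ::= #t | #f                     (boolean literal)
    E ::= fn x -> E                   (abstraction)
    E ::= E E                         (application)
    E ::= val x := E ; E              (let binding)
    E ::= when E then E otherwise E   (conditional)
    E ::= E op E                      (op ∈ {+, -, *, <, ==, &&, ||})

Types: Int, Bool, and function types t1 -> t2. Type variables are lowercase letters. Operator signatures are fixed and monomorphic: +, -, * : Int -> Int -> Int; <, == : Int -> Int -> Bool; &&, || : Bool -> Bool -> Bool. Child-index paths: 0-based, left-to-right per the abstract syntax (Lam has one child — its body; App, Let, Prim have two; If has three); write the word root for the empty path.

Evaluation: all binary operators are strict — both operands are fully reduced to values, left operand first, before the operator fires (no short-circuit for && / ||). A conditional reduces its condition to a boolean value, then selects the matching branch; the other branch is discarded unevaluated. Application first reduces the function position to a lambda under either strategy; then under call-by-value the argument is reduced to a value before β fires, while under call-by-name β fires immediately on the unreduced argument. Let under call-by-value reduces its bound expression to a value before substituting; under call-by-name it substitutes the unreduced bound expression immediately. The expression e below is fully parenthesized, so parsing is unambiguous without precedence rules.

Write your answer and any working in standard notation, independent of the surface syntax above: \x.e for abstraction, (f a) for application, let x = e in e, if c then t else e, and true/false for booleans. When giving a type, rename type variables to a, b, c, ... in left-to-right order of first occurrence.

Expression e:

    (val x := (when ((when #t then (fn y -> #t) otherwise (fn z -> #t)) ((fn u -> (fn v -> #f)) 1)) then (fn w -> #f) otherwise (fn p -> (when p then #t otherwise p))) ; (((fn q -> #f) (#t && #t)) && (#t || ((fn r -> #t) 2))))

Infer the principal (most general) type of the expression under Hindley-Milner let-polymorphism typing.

Working:
  unify Bool ~ Bool
\y._ : a -> Bool
\z._ : b -> Bool
  unify a -> Bool ~ b -> Bool
  unify a ~ b
  unify Bool ~ Bool
\v._ : d -> Bool
\u._ : c -> d -> Bool
  unify c -> d -> Bool ~ Int -> e
  unify c ~ Int
  unify d -> Bool ~ e
_ _ : d -> Bool
  unify b -> Bool ~ (d -> Bool) -> f
  unify b ~ d -> Bool
  unify Bool ~ f
_ _ : Bool
  unify Bool ~ Bool
\w._ : g -> Bool
p : h
  unify h ~ Bool
p : Bool
  unify Bool ~ Bool
\p._ : Bool -> Bool
  unify g -> Bool ~ Bool -> Bool
  unify g ~ Bool
  unify Bool ~ Bool
let x : Bool -> Bool
\q._ : i -> Bool
  unify Bool ~ Bool
  unify Bool ~ Bool
  unify i -> Bool ~ Bool -> j
  unify i ~ Bool
  unify Bool ~ j
_ _ : Bool
  unify Bool ~ Bool
  unify Bool ~ Bool
\r._ : k -> Bool
  unify k -> Bool ~ Int -> l
  unify k ~ Int
  unify Bool ~ l
_ _ : Bool
  unify Bool ~ Bool
  unify Bool ~ Bool

Answer: Bool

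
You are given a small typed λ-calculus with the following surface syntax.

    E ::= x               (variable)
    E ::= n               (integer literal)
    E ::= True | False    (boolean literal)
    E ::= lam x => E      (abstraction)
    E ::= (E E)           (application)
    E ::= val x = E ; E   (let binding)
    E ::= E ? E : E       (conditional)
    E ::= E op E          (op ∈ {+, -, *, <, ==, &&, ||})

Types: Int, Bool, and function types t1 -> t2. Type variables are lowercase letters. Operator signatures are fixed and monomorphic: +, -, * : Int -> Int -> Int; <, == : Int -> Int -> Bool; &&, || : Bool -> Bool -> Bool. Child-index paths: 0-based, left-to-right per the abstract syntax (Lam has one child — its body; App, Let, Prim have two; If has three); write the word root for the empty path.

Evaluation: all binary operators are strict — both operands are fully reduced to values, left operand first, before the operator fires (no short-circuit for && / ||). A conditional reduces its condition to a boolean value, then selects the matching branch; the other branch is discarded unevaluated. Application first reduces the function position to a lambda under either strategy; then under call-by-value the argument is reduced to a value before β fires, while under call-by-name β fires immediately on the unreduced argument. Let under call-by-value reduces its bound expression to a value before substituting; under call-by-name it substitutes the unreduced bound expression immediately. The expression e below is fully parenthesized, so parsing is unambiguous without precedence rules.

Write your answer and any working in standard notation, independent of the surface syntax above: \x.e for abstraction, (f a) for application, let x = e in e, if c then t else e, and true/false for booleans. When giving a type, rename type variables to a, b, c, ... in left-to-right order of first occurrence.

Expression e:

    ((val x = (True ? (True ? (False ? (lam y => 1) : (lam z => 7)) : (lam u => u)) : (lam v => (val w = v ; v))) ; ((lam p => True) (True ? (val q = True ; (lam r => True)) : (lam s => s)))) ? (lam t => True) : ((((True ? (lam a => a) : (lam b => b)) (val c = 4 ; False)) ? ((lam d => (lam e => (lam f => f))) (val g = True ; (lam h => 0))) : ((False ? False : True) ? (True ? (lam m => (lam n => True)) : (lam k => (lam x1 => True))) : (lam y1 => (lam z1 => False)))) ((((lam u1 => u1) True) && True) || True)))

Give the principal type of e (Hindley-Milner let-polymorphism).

Answer: Bool -> Bool

Derivation:
  unify Bool ~ Bool
  unify Bool ~ Bool
  unify Bool ~ Bool
\y._ : a -> Int
\z._ : b -> Int
  unify a -> Int ~ b -> Int
  unify a ~ b
  unify Int ~ Int
u : c
\u._ : c -> c
  unify b -> Int ~ c -> c
  unify b ~ c
  unify Int ~ c
v : d
let w : d
v : d
\v._ : d -> d
  unify Int -> Int ~ d -> d
  unify Int ~ d
  unify Int ~ Int
let x : Int -> Int
\p._ : e -> Bool
  unify Bool ~ Bool
let q : Bool
\r._ : f -> Bool
s : g
\s._ : g -> g
  unify f -> Bool ~ g -> g
  unify f ~ g
  unify Bool ~ g
  unify e -> Bool ~ (Bool -> Bool) -> h
  unify e ~ Bool -> Bool
  unify Bool ~ h
_ _ : Bool
  unify Bool ~ Bool
\t._ : i -> Bool
  unify Bool ~ Bool
a : j
\a._ : j -> j
b : k
\b._ : k -> k
  unify j -> j ~ k -> k
  unify j ~ k
  unify k ~ k
let c : Int
  unify k -> k ~ Bool -> l
  unify k ~ Bool
  unify Bool ~ l
_ _ : Bool
  unify Bool ~ Bool
f : o
\f._ : o -> o
\e._ : n -> o -> o
\d._ : m -> n -> o -> o
let g : Bool
\h._ : p -> Int
  unify m -> n -> o -> o ~ (p -> Int) -> q
  unify m ~ p -> Int
  unify n -> o -> o ~ q
_ _ : n -> o -> o
  unify Bool ~ Bool
  unify Bool ~ Bool
  unify Bool ~ Bool
  unify Bool ~ Bool
\n._ : s -> Bool
\m._ : r -> s -> Bool
\x1._ : u -> Bool
\k._ : t -> u -> Bool
  unify r -> s -> Bool ~ t -> u -> Bool
  unify r ~ t
  unify s -> Bool ~ u -> Bool
  unify s ~ u
  unify Bool ~ Bool
\z1._ : w -> Bool
\y1._ : v -> w -> Bool
  unify t -> u -> Bool ~ v -> w -> Bool
  unify t ~ v
  unify u -> Bool ~ w -> Bool
  unify u ~ w
  unify Bool ~ Bool
  unify n -> o -> o ~ v -> w -> Bool
  unify n ~ v
  unify o -> o ~ w -> Bool
  unify o ~ w
  unify w ~ Bool
u1 : x
\u1._ : x -> x
  unify x -> x ~ Bool -> y
  unify x ~ Bool
  unify Bool ~ y
_ _ : Bool
  unify Bool ~ Bool
  unify Bool ~ Bool
  unify Bool ~ Bool
  unify Bool ~ Bool
  unify v -> Bool -> Bool ~ Bool -> z
  unify v ~ Bool
  unify Bool -> Bool ~ z
_ _ : Bool -> Bool
  unify i -> Bool ~ Bool -> Bool
  unify i ~ Bool
  unify Bool ~ Bool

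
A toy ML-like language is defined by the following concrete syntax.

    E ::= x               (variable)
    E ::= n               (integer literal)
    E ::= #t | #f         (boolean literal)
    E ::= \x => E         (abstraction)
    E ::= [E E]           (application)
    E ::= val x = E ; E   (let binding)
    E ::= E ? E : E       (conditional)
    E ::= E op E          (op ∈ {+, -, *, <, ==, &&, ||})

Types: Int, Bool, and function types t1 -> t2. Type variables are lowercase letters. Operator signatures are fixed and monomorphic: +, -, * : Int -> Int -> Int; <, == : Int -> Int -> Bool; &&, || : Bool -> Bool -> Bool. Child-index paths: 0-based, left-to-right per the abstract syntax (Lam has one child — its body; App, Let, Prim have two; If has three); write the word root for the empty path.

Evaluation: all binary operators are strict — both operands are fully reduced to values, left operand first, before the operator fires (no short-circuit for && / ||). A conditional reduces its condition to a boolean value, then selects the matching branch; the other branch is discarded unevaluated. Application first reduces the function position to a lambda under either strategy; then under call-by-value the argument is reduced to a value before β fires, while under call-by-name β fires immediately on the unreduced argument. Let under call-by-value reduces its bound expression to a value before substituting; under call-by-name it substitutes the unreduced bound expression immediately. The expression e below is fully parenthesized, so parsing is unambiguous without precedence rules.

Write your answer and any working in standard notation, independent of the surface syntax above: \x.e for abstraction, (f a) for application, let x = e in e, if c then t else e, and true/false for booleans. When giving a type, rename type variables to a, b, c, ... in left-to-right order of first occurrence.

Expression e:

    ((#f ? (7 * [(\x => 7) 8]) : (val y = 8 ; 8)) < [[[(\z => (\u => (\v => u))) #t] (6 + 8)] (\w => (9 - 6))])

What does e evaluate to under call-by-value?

Answer: true

Trace:
step 0: ((if false then (7 * ((\x.7) 8)) else (let y = 8 in 8)) < ((((\z.(\u.(\v.u))) true) (6 + 8)) (\w.(9 - 6))))
step 1: [if@0] ((let y = 8 in 8) < ((((\z.(\u.(\v.u))) true) (6 + 8)) (\w.(9 - 6))))
step 2: [let@0] (8 < ((((\z.(\u.(\v.u))) true) (6 + 8)) (\w.(9 - 6))))
step 3: [beta@1.0.0] (8 < (((\u.(\v.u)) (6 + 8)) (\w.(9 - 6))))
step 4: [delta@1.0.1] (8 < (((\u.(\v.u)) 14) (\w.(9 - 6))))
step 5: [beta@1.0] (8 < ((\v.14) (\w.(9 - 6))))
step 6: [beta@1] (8 < 14)
step 7: [delta@root] true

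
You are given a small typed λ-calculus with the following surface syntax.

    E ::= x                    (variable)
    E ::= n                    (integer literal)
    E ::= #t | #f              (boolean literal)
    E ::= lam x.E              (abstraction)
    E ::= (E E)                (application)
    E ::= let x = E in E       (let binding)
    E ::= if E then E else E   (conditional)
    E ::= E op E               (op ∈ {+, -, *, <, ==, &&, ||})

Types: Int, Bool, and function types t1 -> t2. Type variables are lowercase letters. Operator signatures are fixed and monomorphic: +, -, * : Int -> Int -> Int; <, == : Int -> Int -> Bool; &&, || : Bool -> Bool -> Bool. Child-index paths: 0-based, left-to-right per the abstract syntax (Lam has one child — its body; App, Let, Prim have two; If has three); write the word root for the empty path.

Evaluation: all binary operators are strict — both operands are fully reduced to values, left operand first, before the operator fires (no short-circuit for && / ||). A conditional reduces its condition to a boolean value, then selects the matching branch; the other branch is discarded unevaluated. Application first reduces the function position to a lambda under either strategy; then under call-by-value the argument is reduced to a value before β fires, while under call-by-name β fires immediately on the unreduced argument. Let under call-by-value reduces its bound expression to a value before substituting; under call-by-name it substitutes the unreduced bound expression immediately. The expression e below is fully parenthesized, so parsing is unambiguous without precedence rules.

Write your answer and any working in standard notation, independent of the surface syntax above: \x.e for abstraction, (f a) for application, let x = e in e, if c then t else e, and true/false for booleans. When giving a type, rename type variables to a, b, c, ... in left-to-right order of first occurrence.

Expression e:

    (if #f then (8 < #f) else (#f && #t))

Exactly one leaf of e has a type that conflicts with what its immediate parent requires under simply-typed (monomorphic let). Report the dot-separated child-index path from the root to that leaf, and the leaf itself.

Trace:
  unify Bool ~ Bool
  unify Int ~ Int
  unify Bool ~ Int
  FAIL: mismatch Bool ~ Int

Answer: 1.1 : false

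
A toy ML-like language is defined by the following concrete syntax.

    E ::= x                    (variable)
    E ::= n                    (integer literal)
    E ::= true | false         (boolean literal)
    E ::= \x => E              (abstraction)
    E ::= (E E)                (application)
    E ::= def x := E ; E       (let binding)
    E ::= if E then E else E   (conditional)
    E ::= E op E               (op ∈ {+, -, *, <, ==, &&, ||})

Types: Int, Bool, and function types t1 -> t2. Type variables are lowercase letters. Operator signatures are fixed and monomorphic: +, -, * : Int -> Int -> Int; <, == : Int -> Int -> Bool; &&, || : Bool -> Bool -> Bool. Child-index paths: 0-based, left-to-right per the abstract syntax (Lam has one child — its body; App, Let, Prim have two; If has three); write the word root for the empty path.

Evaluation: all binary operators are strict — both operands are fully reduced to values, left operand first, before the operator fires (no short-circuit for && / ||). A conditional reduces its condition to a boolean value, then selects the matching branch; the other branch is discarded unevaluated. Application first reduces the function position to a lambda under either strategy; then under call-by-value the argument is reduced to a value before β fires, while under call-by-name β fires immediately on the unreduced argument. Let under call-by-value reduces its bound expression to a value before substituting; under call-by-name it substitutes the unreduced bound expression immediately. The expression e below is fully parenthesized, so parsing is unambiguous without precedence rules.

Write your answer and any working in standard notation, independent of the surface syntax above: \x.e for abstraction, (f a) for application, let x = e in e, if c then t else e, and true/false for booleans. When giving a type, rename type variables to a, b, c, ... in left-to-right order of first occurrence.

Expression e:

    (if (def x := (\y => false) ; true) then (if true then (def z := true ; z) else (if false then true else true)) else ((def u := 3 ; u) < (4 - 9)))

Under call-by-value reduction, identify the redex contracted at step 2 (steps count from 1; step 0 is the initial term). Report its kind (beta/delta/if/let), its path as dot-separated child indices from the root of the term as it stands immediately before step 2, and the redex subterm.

Answer: if at root : (if true then (if true then (let z = true in z) else (if false then true else true)) else ((let u = 3 in u) < (4 - 9)))

Derivation:
step 0: (if (let x = (\y.false) in true) then (if true then (let z = true in z) else (if false then true else true)) else ((let u = 3 in u) < (4 - 9)))
step 1: [let@0] (if true then (if true then (let z = true in z) else (if false then true else true)) else ((let u = 3 in u) < (4 - 9)))
step 2: [if@root] (if true then (let z = true in z) else (if false then true else true))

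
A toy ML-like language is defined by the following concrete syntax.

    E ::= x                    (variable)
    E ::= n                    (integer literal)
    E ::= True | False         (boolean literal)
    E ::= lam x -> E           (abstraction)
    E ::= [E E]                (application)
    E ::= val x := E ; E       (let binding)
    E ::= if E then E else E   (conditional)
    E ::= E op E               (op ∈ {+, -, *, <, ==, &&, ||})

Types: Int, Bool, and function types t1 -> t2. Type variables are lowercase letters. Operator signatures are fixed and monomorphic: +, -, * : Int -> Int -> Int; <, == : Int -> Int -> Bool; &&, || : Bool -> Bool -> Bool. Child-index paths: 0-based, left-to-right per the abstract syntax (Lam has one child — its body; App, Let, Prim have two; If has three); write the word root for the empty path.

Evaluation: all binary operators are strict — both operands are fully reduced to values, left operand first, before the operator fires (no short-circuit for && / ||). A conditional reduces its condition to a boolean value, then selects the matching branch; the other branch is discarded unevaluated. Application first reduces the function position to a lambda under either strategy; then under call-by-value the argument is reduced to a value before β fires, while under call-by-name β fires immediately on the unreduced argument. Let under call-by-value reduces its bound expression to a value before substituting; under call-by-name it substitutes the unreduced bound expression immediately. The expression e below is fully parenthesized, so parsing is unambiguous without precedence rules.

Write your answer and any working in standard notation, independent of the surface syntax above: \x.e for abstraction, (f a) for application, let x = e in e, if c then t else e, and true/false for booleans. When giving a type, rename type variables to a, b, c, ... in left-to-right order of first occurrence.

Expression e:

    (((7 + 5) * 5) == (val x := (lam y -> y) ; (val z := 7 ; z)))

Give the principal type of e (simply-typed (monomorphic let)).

Working:
  unify Int ~ Int
  unify Int ~ Int
  unify Int ~ Int
  unify Int ~ Int
  unify Int ~ Int
y : a
\y._ : a -> a
let x : a -> a
let z : Int
z : Int
  unify Int ~ Int

Answer: Bool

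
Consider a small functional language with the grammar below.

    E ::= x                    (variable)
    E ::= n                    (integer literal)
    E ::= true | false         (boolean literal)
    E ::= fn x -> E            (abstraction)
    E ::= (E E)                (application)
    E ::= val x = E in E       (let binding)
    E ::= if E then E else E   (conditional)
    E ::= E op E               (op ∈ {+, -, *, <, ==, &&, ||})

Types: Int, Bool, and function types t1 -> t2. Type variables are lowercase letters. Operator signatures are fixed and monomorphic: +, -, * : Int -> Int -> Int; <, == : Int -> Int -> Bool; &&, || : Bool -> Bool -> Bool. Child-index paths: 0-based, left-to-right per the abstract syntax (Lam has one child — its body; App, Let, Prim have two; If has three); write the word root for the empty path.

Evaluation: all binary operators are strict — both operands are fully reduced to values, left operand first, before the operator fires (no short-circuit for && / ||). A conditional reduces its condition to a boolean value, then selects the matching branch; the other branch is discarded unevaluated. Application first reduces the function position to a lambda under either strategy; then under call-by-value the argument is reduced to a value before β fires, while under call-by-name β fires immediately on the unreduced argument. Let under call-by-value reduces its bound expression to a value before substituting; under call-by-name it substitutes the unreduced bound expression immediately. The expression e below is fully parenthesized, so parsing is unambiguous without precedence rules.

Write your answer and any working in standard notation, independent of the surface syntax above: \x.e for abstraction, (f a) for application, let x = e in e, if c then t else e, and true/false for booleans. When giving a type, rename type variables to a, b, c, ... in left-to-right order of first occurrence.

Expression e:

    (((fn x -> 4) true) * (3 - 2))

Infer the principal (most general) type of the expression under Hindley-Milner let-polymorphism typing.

Answer: Int

Working:
\x._ : a -> Int
  unify a -> Int ~ Bool -> b
  unify a ~ Bool
  unify Int ~ b
_ _ : Int
  unify Int ~ Int
  unify Int ~ Int
  unify Int ~ Int
  unify Int ~ Int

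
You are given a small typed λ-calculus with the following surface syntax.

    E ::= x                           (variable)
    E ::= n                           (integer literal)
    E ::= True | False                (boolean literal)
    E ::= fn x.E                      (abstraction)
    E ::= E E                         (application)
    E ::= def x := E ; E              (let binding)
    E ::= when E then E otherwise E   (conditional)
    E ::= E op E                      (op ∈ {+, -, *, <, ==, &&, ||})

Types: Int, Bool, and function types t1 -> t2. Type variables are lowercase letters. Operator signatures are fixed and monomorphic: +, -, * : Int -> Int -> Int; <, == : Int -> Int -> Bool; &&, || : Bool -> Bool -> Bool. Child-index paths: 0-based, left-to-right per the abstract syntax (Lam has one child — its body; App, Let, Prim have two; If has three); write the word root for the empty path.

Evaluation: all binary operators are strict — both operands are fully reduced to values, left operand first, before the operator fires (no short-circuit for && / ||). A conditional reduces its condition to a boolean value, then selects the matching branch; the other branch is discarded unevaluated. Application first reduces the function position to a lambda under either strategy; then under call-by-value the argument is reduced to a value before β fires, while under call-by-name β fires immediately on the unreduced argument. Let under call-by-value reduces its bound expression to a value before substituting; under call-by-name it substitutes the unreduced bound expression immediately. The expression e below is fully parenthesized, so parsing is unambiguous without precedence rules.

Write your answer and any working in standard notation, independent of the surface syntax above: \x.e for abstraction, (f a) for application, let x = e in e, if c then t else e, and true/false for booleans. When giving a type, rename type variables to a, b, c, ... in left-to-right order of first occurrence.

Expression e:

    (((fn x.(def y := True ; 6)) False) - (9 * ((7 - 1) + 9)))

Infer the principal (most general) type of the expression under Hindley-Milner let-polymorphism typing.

Derivation:
let y : Bool
\x._ : a -> Int
  unify a -> Int ~ Bool -> b
  unify a ~ Bool
  unify Int ~ b
_ _ : Int
  unify Int ~ Int
  unify Int ~ Int
  unify Int ~ Int
  unify Int ~ Int
  unify Int ~ Int
  unify Int ~ Int
  unify Int ~ Int
  unify Int ~ Int

Answer: Int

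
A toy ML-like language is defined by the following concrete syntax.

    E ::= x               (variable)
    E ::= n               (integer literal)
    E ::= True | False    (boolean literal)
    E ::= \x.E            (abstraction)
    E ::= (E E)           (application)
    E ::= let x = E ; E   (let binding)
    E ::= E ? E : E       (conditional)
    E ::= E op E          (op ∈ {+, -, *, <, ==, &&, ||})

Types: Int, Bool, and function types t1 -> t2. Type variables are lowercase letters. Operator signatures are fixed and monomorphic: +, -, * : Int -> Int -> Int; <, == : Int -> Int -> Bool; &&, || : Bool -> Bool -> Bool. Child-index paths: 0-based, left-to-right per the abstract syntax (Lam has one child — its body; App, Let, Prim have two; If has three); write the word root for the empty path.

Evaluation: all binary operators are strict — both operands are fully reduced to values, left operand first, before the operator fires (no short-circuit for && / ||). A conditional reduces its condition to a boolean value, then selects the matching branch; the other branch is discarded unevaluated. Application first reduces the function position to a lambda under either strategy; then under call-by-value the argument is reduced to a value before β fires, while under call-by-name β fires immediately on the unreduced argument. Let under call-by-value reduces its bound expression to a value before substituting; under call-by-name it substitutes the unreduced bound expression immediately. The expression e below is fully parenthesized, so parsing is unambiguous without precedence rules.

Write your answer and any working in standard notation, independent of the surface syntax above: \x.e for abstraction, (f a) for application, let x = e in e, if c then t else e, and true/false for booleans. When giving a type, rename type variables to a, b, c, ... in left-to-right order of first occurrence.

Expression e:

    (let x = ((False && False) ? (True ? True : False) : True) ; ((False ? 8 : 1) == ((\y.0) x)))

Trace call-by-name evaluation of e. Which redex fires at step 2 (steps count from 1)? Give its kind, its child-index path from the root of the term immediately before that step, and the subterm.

Trace:
step 0: (let x = (if (false && false) then (if true then true else false) else true) in ((if false then 8 else 1) == ((\y.0) x)))
step 1: [let@root] ((if false then 8 else 1) == ((\y.0) (if (false && false) then (if true then true else false) else true)))
step 2: [if@0] (1 == ((\y.0) (if (false && false) then (if true then true else false) else true)))

Answer: if at 0 : (if false then 8 else 1)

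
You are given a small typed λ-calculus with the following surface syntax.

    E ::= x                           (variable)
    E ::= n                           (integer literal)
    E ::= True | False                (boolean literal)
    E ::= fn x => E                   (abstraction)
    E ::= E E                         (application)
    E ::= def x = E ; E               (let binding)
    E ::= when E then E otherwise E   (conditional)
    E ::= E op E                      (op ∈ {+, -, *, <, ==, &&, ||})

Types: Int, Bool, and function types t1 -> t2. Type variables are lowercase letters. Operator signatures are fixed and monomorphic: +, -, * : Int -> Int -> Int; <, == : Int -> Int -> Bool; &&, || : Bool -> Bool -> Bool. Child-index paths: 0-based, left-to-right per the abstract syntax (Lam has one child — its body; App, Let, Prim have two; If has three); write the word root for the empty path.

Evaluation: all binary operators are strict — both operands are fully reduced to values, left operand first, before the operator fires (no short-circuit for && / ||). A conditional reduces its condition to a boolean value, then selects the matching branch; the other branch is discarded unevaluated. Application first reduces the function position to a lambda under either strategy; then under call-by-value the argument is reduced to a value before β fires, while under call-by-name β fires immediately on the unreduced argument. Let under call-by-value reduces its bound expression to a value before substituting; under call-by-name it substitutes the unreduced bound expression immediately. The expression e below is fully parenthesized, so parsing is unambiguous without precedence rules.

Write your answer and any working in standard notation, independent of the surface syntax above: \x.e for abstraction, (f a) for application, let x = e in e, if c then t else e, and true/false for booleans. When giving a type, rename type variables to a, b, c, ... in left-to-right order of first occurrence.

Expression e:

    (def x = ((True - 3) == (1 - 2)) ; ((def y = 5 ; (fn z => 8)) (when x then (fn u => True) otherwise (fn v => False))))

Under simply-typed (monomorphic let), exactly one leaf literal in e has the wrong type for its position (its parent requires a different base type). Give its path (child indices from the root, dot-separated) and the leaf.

Answer: 0.0.0 : true

Trace:
  unify Bool ~ Int
  FAIL: mismatch Bool ~ Int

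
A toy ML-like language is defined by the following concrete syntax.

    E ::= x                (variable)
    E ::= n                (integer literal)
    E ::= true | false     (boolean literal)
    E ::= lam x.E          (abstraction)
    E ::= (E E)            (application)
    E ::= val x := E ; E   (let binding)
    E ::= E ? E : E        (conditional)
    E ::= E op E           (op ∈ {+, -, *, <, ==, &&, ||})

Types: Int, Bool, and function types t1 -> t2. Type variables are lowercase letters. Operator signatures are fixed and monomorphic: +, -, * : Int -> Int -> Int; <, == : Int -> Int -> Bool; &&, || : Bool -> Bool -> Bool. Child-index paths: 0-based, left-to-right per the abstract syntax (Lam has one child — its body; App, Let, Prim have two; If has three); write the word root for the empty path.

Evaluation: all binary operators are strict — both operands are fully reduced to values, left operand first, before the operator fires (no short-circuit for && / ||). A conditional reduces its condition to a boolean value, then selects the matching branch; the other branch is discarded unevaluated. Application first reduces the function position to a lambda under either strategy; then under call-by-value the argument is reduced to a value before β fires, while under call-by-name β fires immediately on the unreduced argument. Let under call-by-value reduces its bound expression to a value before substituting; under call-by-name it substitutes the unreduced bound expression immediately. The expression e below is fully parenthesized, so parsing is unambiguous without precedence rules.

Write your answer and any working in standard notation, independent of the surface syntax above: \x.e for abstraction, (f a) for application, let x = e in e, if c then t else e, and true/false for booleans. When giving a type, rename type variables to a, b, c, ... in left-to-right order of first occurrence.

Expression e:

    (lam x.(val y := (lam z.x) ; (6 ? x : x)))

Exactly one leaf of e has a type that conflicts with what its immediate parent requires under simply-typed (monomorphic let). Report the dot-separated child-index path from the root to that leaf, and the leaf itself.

Answer: 0.1.0 : 6

Derivation:
x : a
\z._ : b -> a
let y : b -> a
  unify Int ~ Bool
  FAIL: mismatch Int ~ Bool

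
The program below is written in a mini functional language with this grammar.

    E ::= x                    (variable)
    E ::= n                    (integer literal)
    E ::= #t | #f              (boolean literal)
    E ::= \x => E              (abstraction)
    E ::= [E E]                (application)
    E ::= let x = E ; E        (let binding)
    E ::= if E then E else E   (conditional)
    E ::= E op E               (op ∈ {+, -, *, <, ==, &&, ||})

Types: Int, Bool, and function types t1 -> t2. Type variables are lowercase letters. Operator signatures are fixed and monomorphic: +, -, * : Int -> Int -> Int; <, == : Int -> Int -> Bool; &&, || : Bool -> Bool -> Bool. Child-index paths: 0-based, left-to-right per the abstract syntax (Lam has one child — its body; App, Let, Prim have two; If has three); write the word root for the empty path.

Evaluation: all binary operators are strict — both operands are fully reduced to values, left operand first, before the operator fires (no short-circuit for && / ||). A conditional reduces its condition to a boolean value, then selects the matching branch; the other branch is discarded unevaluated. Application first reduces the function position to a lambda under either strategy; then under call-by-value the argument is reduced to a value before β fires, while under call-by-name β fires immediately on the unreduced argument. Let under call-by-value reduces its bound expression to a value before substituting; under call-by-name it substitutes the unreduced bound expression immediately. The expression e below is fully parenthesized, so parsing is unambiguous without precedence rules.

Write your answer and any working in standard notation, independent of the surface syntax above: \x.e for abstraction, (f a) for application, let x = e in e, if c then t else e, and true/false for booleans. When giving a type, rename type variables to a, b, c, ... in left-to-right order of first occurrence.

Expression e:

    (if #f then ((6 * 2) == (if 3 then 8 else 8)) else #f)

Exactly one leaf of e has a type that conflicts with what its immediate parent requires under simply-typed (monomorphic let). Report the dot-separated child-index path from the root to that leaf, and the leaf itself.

Answer: 1.1.0 : 3

Working:
  unify Bool ~ Bool
  unify Int ~ Int
  unify Int ~ Int
  unify Int ~ Int
  unify Int ~ Bool
  FAIL: mismatch Int ~ Bool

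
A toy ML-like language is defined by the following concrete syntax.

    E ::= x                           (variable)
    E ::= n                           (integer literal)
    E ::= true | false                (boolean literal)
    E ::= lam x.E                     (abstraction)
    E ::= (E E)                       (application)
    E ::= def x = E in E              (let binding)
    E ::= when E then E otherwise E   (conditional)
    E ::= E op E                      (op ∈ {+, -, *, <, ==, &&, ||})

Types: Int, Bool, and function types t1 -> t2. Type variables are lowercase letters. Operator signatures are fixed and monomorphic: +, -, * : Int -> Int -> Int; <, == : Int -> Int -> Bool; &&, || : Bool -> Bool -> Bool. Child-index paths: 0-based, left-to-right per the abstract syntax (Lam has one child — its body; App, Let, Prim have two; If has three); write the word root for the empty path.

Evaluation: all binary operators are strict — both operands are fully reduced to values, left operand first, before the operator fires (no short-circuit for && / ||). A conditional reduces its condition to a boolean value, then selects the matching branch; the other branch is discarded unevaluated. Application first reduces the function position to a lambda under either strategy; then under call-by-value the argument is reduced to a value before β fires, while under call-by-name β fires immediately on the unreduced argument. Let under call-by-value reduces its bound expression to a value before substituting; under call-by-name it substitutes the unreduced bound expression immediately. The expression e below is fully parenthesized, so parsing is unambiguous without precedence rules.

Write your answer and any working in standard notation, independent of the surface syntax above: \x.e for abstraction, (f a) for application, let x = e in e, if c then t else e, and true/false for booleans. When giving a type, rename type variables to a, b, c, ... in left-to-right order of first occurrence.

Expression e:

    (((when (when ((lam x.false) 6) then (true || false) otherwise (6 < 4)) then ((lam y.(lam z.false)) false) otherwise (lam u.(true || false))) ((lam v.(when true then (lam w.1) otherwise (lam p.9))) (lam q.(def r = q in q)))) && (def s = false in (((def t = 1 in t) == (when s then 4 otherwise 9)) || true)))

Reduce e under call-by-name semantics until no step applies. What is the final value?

Answer: true

Trace:
step 0: (((if (if ((\x.false) 6) then (true || false) else (6 < 4)) then ((\y.(\z.false)) false) else (\u.(true || false))) ((\v.(if true then (\w.1) else (\p.9))) (\q.(let r = q in q)))) && (let s = false in (((let t = 1 in t) == (if s then 4 else 9)) || true)))
step 1: [beta@0.0.0.0] (((if (if false then (true || false) else (6 < 4)) then ((\y.(\z.false)) false) else (\u.(true || false))) ((\v.(if true then (\w.1) else (\p.9))) (\q.(let r = q in q)))) && (let s = false in (((let t = 1 in t) == (if s then 4 else 9)) || true)))
step 2: [if@0.0.0] (((if (6 < 4) then ((\y.(\z.false)) false) else (\u.(true || false))) ((\v.(if true then (\w.1) else (\p.9))) (\q.(let r = q in q)))) && (let s = false in (((let t = 1 in t) == (if s then 4 else 9)) || true)))
step 3: [delta@0.0.0] (((if false then ((\y.(\z.false)) false) else (\u.(true || false))) ((\v.(if true then (\w.1) else (\p.9))) (\q.(let r = q in q)))) && (let s = false in (((let t = 1 in t) == (if s then 4 else 9)) || true)))
step 4: [if@0.0] (((\u.(true || false)) ((\v.(if true then (\w.1) else (\p.9))) (\q.(let r = q in q)))) && (let s = false in (((let t = 1 in t) == (if s then 4 else 9)) || true)))
step 5: [beta@0] ((true || false) && (let s = false in (((let t = 1 in t) == (if s then 4 else 9)) || true)))
step 6: [delta@0] (true && (let s = false in (((let t = 1 in t) == (if s then 4 else 9)) || true)))
step 7: [let@1] (true && (((let t = 1 in t) == (if false then 4 else 9)) || true))
step 8: [let@1.0.0] (true && ((1 == (if false then 4 else 9)) || true))
step 9: [if@1.0.1] (true && ((1 == 9) || true))
step 10: [delta@1.0] (true && (false || true))
step 11: [delta@1] (true && true)
step 12: [delta@root] true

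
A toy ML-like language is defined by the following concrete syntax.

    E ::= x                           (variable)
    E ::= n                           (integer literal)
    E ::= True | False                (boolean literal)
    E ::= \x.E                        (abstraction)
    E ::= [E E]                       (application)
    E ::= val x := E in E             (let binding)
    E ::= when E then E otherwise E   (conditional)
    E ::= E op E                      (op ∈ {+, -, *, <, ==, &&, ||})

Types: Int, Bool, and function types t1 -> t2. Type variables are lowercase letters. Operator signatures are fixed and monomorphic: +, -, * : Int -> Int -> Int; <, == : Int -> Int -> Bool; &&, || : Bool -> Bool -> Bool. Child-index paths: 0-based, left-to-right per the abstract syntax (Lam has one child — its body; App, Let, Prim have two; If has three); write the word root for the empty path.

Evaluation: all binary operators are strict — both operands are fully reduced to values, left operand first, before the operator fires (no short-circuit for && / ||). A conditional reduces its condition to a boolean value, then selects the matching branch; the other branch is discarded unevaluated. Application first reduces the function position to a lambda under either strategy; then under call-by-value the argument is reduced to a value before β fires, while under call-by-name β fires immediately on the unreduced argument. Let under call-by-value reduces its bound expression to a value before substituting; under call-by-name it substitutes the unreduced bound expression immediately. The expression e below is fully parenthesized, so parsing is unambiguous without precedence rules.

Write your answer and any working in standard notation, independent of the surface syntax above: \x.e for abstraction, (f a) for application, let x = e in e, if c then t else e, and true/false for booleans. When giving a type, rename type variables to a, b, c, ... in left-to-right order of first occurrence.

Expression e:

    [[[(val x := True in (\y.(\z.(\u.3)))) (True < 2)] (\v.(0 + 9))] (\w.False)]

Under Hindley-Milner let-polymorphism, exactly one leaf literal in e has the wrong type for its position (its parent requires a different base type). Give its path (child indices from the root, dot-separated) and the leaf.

Answer: 0.0.1.0 : true

Trace:
let x : Bool
\u._ : c -> Int
\z._ : b -> c -> Int
\y._ : a -> b -> c -> Int
  unify Bool ~ Int
  FAIL: mismatch Bool ~ Int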